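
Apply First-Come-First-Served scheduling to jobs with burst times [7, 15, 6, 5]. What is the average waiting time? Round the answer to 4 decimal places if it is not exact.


FCFS order (as given): [7, 15, 6, 5]
Waiting times:
  Job 1: wait = 0
  Job 2: wait = 7
  Job 3: wait = 22
  Job 4: wait = 28
Sum of waiting times = 57
Average waiting time = 57/4 = 14.25

14.25


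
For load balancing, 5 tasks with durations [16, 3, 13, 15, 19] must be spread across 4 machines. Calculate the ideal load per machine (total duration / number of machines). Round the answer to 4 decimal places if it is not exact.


Total processing time = 16 + 3 + 13 + 15 + 19 = 66
Number of machines = 4
Ideal balanced load = 66 / 4 = 16.5

16.5


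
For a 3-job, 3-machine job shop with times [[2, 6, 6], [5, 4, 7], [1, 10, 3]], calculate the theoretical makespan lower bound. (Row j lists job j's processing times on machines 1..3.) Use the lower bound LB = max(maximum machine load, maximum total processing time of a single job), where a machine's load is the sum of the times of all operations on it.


Machine loads:
  Machine 1: 2 + 5 + 1 = 8
  Machine 2: 6 + 4 + 10 = 20
  Machine 3: 6 + 7 + 3 = 16
Max machine load = 20
Job totals:
  Job 1: 14
  Job 2: 16
  Job 3: 14
Max job total = 16
Lower bound = max(20, 16) = 20

20


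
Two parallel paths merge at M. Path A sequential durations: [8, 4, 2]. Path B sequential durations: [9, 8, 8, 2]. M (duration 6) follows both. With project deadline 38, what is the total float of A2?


Forward pass: ES(A2) = sum of predecessors on chain A = 8
EF = ES + duration = 8 + 4 = 12
Backward pass: LF(M) = deadline = 38; LS(M) = 38 - 6 = 32
LF(A2) = LS(M) - sum(successors on chain A) = 32 - 2 = 30
LS = LF - duration = 30 - 4 = 26
Total float = LS - ES = 26 - 8 = 18

18


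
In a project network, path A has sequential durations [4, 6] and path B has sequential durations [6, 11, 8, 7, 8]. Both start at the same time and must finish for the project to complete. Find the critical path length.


Path A total = 4 + 6 = 10
Path B total = 6 + 11 + 8 + 7 + 8 = 40
Critical path = longest path = max(10, 40) = 40

40


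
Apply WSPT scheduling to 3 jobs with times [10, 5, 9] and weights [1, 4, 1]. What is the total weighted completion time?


Compute p/w ratios and sort ascending (WSPT): [(5, 4), (9, 1), (10, 1)]
Compute weighted completion times:
  Job (p=5,w=4): C=5, w*C=4*5=20
  Job (p=9,w=1): C=14, w*C=1*14=14
  Job (p=10,w=1): C=24, w*C=1*24=24
Total weighted completion time = 58

58


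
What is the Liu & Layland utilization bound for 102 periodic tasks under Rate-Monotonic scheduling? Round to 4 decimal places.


Compute 2^(1/102) = 1.0068187028
Subtract 1: 1.0068187028 - 1 = 0.0068187028
Multiply by n: 102 * 0.0068187028 = 0.6955076856
Round to 4 dp: 0.6955

0.6955


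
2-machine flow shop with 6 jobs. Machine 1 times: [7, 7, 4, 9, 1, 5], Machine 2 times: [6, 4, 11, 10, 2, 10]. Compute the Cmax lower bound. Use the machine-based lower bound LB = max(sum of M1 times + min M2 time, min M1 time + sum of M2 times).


LB1 = sum(M1 times) + min(M2 times) = 33 + 2 = 35
LB2 = min(M1 times) + sum(M2 times) = 1 + 43 = 44
Lower bound = max(LB1, LB2) = max(35, 44) = 44

44


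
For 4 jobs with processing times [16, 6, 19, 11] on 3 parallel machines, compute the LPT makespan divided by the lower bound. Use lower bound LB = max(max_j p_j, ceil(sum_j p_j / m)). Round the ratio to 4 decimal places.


LPT order: [19, 16, 11, 6]
Machine loads after assignment: [19, 16, 17]
LPT makespan = 19
Lower bound = max(max_job, ceil(total/3)) = max(19, 18) = 19
Ratio = 19 / 19 = 1.0

1.0


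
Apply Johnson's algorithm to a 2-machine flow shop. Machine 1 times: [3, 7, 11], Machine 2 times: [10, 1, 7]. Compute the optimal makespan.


Apply Johnson's rule:
  Group 1 (a <= b): [(1, 3, 10)]
  Group 2 (a > b): [(3, 11, 7), (2, 7, 1)]
Optimal job order: [1, 3, 2]
Schedule:
  Job 1: M1 done at 3, M2 done at 13
  Job 3: M1 done at 14, M2 done at 21
  Job 2: M1 done at 21, M2 done at 22
Makespan = 22

22


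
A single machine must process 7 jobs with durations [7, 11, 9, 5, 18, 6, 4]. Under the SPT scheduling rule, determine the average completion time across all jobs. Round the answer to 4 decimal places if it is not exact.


Sort jobs by processing time (SPT order): [4, 5, 6, 7, 9, 11, 18]
Compute completion times sequentially:
  Job 1: processing = 4, completes at 4
  Job 2: processing = 5, completes at 9
  Job 3: processing = 6, completes at 15
  Job 4: processing = 7, completes at 22
  Job 5: processing = 9, completes at 31
  Job 6: processing = 11, completes at 42
  Job 7: processing = 18, completes at 60
Sum of completion times = 183
Average completion time = 183/7 = 26.1429

26.1429


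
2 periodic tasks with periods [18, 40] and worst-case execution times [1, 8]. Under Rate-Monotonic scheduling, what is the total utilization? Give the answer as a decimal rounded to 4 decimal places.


Compute individual utilizations (exact fractions):
  Task 1: C/T = 1/18 (approx. 0.0556)
  Task 2: C/T = 8/40 = 1/5 (approx. 0.2)
Total utilization U = 1/18 + 1/5 = 23/90
Rounded to 4 decimal places: U = 0.2556
RM (Liu & Layland) bound for 2 tasks = 0.828427; compare with U = 23/90 (approx. 0.255556)
U <= bound, so schedulable by RM sufficient condition.

0.2556


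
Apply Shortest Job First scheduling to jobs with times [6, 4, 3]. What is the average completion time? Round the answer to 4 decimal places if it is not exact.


SJF order (ascending): [3, 4, 6]
Completion times:
  Job 1: burst=3, C=3
  Job 2: burst=4, C=7
  Job 3: burst=6, C=13
Average completion = 23/3 = 7.6667

7.6667


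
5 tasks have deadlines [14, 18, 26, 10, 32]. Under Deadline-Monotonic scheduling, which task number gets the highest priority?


Sort tasks by relative deadline (ascending):
  Task 4: deadline = 10
  Task 1: deadline = 14
  Task 2: deadline = 18
  Task 3: deadline = 26
  Task 5: deadline = 32
Priority order (highest first): [4, 1, 2, 3, 5]
Highest priority task = 4

4


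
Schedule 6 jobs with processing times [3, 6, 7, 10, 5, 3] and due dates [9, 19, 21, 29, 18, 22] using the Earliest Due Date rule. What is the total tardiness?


Sort by due date (EDD order): [(3, 9), (5, 18), (6, 19), (7, 21), (3, 22), (10, 29)]
Compute completion times and tardiness:
  Job 1: p=3, d=9, C=3, tardiness=max(0,3-9)=0
  Job 2: p=5, d=18, C=8, tardiness=max(0,8-18)=0
  Job 3: p=6, d=19, C=14, tardiness=max(0,14-19)=0
  Job 4: p=7, d=21, C=21, tardiness=max(0,21-21)=0
  Job 5: p=3, d=22, C=24, tardiness=max(0,24-22)=2
  Job 6: p=10, d=29, C=34, tardiness=max(0,34-29)=5
Total tardiness = 7

7


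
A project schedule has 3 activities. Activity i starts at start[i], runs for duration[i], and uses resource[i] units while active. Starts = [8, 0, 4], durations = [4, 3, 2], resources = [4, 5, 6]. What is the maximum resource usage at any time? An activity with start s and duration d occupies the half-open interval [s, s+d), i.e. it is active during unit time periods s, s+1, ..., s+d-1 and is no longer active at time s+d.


Each activity i is active on [start_i, start_i + duration_i).
Compute total resource usage per time slot:
  t=0: active resources = [5], total = 5
  t=1: active resources = [5], total = 5
  t=2: active resources = [5], total = 5
  t=3: active resources = [], total = 0
  t=4: active resources = [6], total = 6
  t=5: active resources = [6], total = 6
  t=6: active resources = [], total = 0
  t=7: active resources = [], total = 0
  t=8: active resources = [4], total = 4
  t=9: active resources = [4], total = 4
  t=10: active resources = [4], total = 4
  t=11: active resources = [4], total = 4
Peak resource demand = 6

6


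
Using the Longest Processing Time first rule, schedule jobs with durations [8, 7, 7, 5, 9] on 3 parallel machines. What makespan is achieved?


Sort jobs in decreasing order (LPT): [9, 8, 7, 7, 5]
Assign each job to the least loaded machine:
  Machine 1: jobs [9], load = 9
  Machine 2: jobs [8, 5], load = 13
  Machine 3: jobs [7, 7], load = 14
Makespan = max load = 14

14


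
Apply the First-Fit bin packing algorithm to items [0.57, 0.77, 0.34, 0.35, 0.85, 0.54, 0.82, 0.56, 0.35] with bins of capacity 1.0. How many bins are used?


Place items sequentially using First-Fit:
  Item 0.57 -> new Bin 1
  Item 0.77 -> new Bin 2
  Item 0.34 -> Bin 1 (now 0.91)
  Item 0.35 -> new Bin 3
  Item 0.85 -> new Bin 4
  Item 0.54 -> Bin 3 (now 0.89)
  Item 0.82 -> new Bin 5
  Item 0.56 -> new Bin 6
  Item 0.35 -> Bin 6 (now 0.91)
Total bins used = 6

6


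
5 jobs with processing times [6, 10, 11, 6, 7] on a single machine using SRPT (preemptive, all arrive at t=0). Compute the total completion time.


Since all jobs arrive at t=0, SRPT equals SPT ordering.
SPT order: [6, 6, 7, 10, 11]
Completion times:
  Job 1: p=6, C=6
  Job 2: p=6, C=12
  Job 3: p=7, C=19
  Job 4: p=10, C=29
  Job 5: p=11, C=40
Total completion time = 6 + 12 + 19 + 29 + 40 = 106

106


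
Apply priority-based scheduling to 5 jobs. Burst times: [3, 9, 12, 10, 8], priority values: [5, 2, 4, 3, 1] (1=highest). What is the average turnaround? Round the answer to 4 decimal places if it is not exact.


Sort by priority (ascending = highest first):
Order: [(1, 8), (2, 9), (3, 10), (4, 12), (5, 3)]
Completion times:
  Priority 1, burst=8, C=8
  Priority 2, burst=9, C=17
  Priority 3, burst=10, C=27
  Priority 4, burst=12, C=39
  Priority 5, burst=3, C=42
Average turnaround = 133/5 = 26.6

26.6


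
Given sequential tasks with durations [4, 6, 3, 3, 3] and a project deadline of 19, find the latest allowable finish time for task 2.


LF(activity 2) = deadline - sum of successor durations
Successors: activities 3 through 5 with durations [3, 3, 3]
Sum of successor durations = 9
LF = 19 - 9 = 10

10


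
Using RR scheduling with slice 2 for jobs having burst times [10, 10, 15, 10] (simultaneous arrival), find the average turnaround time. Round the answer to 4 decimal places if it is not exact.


Time quantum = 2
Execution trace:
  J1 runs 2 units, time = 2
  J2 runs 2 units, time = 4
  J3 runs 2 units, time = 6
  J4 runs 2 units, time = 8
  J1 runs 2 units, time = 10
  J2 runs 2 units, time = 12
  J3 runs 2 units, time = 14
  J4 runs 2 units, time = 16
  J1 runs 2 units, time = 18
  J2 runs 2 units, time = 20
  J3 runs 2 units, time = 22
  J4 runs 2 units, time = 24
  J1 runs 2 units, time = 26
  J2 runs 2 units, time = 28
  J3 runs 2 units, time = 30
  J4 runs 2 units, time = 32
  J1 runs 2 units, time = 34
  J2 runs 2 units, time = 36
  J3 runs 2 units, time = 38
  J4 runs 2 units, time = 40
  J3 runs 2 units, time = 42
  J3 runs 2 units, time = 44
  J3 runs 1 units, time = 45
Finish times: [34, 36, 45, 40]
Average turnaround = 155/4 = 38.75

38.75


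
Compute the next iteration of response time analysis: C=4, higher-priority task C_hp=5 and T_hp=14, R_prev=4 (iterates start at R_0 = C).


R_next = C + ceil(R_prev / T_hp) * C_hp
ceil(4 / 14) = ceil(0.2857) = 1
Interference = 1 * 5 = 5
R_next = 4 + 5 = 9

9


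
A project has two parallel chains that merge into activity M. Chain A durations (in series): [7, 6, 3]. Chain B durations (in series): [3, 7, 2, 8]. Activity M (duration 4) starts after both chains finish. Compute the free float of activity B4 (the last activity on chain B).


ES(B4) = sum of predecessors on chain B = 12
EF(B4) = ES + duration = 12 + 8 = 20
Successor of B4 is M. ES(M) = max(sum(A), sum(B)) = max(16, 20) = 20
Free float = ES(successor) - EF(current) = 20 - 20 = 0

0


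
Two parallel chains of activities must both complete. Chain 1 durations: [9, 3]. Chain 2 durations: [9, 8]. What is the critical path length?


Path A total = 9 + 3 = 12
Path B total = 9 + 8 = 17
Critical path = longest path = max(12, 17) = 17

17


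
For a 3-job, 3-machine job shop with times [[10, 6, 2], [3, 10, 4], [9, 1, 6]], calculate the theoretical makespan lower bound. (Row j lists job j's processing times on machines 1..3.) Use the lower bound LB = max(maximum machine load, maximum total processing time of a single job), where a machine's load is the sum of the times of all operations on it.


Machine loads:
  Machine 1: 10 + 3 + 9 = 22
  Machine 2: 6 + 10 + 1 = 17
  Machine 3: 2 + 4 + 6 = 12
Max machine load = 22
Job totals:
  Job 1: 18
  Job 2: 17
  Job 3: 16
Max job total = 18
Lower bound = max(22, 18) = 22

22


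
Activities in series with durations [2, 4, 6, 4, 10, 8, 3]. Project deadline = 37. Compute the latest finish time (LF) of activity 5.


LF(activity 5) = deadline - sum of successor durations
Successors: activities 6 through 7 with durations [8, 3]
Sum of successor durations = 11
LF = 37 - 11 = 26

26


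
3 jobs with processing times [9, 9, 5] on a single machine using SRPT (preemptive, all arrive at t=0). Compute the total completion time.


Since all jobs arrive at t=0, SRPT equals SPT ordering.
SPT order: [5, 9, 9]
Completion times:
  Job 1: p=5, C=5
  Job 2: p=9, C=14
  Job 3: p=9, C=23
Total completion time = 5 + 14 + 23 = 42

42


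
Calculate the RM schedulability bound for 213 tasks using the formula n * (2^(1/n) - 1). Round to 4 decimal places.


Compute 2^(1/213) = 1.0032595128
Subtract 1: 1.0032595128 - 1 = 0.0032595128
Multiply by n: 213 * 0.0032595128 = 0.6942762264
Round to 4 dp: 0.6943

0.6943


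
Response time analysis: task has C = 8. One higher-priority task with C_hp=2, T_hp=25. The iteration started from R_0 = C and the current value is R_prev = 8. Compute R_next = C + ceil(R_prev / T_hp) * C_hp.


R_next = C + ceil(R_prev / T_hp) * C_hp
ceil(8 / 25) = ceil(0.32) = 1
Interference = 1 * 2 = 2
R_next = 8 + 2 = 10

10


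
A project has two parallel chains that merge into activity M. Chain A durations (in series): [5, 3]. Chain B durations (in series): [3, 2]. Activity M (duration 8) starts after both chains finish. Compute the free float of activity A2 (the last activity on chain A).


ES(A2) = sum of predecessors on chain A = 5
EF(A2) = ES + duration = 5 + 3 = 8
Successor of A2 is M. ES(M) = max(sum(A), sum(B)) = max(8, 5) = 8
Free float = ES(successor) - EF(current) = 8 - 8 = 0

0


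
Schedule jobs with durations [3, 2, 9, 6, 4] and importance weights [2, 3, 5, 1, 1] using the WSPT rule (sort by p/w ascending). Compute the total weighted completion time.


Compute p/w ratios and sort ascending (WSPT): [(2, 3), (3, 2), (9, 5), (4, 1), (6, 1)]
Compute weighted completion times:
  Job (p=2,w=3): C=2, w*C=3*2=6
  Job (p=3,w=2): C=5, w*C=2*5=10
  Job (p=9,w=5): C=14, w*C=5*14=70
  Job (p=4,w=1): C=18, w*C=1*18=18
  Job (p=6,w=1): C=24, w*C=1*24=24
Total weighted completion time = 128

128


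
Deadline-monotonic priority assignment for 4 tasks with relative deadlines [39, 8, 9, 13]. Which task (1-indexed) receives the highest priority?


Sort tasks by relative deadline (ascending):
  Task 2: deadline = 8
  Task 3: deadline = 9
  Task 4: deadline = 13
  Task 1: deadline = 39
Priority order (highest first): [2, 3, 4, 1]
Highest priority task = 2

2


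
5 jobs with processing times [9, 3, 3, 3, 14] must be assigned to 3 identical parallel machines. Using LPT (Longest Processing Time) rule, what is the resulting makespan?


Sort jobs in decreasing order (LPT): [14, 9, 3, 3, 3]
Assign each job to the least loaded machine:
  Machine 1: jobs [14], load = 14
  Machine 2: jobs [9], load = 9
  Machine 3: jobs [3, 3, 3], load = 9
Makespan = max load = 14

14


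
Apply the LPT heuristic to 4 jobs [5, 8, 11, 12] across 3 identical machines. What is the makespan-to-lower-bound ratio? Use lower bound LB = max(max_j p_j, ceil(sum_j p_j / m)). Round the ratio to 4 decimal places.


LPT order: [12, 11, 8, 5]
Machine loads after assignment: [12, 11, 13]
LPT makespan = 13
Lower bound = max(max_job, ceil(total/3)) = max(12, 12) = 12
Ratio = 13 / 12 = 1.0833

1.0833


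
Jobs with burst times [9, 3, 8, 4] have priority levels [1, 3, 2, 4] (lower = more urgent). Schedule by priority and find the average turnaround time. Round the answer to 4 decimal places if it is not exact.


Sort by priority (ascending = highest first):
Order: [(1, 9), (2, 8), (3, 3), (4, 4)]
Completion times:
  Priority 1, burst=9, C=9
  Priority 2, burst=8, C=17
  Priority 3, burst=3, C=20
  Priority 4, burst=4, C=24
Average turnaround = 70/4 = 17.5

17.5


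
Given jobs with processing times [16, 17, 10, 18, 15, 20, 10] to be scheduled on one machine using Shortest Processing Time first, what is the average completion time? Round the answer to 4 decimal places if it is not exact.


Sort jobs by processing time (SPT order): [10, 10, 15, 16, 17, 18, 20]
Compute completion times sequentially:
  Job 1: processing = 10, completes at 10
  Job 2: processing = 10, completes at 20
  Job 3: processing = 15, completes at 35
  Job 4: processing = 16, completes at 51
  Job 5: processing = 17, completes at 68
  Job 6: processing = 18, completes at 86
  Job 7: processing = 20, completes at 106
Sum of completion times = 376
Average completion time = 376/7 = 53.7143

53.7143


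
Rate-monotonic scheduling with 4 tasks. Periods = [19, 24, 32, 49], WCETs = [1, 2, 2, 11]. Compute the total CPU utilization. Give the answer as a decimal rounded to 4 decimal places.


Compute individual utilizations (exact fractions):
  Task 1: C/T = 1/19 (approx. 0.0526)
  Task 2: C/T = 2/24 = 1/12 (approx. 0.0833)
  Task 3: C/T = 2/32 = 1/16 (approx. 0.0625)
  Task 4: C/T = 11/49 (approx. 0.2245)
Total utilization U = 1/19 + 1/12 + 1/16 + 11/49 = 18901/44688
Rounded to 4 decimal places: U = 0.4230
RM (Liu & Layland) bound for 4 tasks = 0.756828; compare with U = 18901/44688 (approx. 0.422955)
U <= bound, so schedulable by RM sufficient condition.

0.4230


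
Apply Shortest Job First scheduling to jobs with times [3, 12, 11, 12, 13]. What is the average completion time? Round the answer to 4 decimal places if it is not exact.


SJF order (ascending): [3, 11, 12, 12, 13]
Completion times:
  Job 1: burst=3, C=3
  Job 2: burst=11, C=14
  Job 3: burst=12, C=26
  Job 4: burst=12, C=38
  Job 5: burst=13, C=51
Average completion = 132/5 = 26.4

26.4


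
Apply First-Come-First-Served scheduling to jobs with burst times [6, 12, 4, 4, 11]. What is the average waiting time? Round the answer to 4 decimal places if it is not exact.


FCFS order (as given): [6, 12, 4, 4, 11]
Waiting times:
  Job 1: wait = 0
  Job 2: wait = 6
  Job 3: wait = 18
  Job 4: wait = 22
  Job 5: wait = 26
Sum of waiting times = 72
Average waiting time = 72/5 = 14.4

14.4


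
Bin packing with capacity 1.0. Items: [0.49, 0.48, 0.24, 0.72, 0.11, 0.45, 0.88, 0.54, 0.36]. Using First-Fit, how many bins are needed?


Place items sequentially using First-Fit:
  Item 0.49 -> new Bin 1
  Item 0.48 -> Bin 1 (now 0.97)
  Item 0.24 -> new Bin 2
  Item 0.72 -> Bin 2 (now 0.96)
  Item 0.11 -> new Bin 3
  Item 0.45 -> Bin 3 (now 0.56)
  Item 0.88 -> new Bin 4
  Item 0.54 -> new Bin 5
  Item 0.36 -> Bin 3 (now 0.92)
Total bins used = 5

5


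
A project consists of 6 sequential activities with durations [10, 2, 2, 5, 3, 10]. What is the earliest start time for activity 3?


Activity 3 starts after activities 1 through 2 complete.
Predecessor durations: [10, 2]
ES = 10 + 2 = 12

12


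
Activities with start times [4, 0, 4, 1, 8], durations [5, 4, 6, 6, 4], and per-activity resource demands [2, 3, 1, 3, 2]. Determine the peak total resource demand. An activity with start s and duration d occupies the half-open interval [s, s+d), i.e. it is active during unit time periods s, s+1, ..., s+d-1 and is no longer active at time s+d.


Each activity i is active on [start_i, start_i + duration_i).
Compute total resource usage per time slot:
  t=0: active resources = [3], total = 3
  t=1: active resources = [3, 3], total = 6
  t=2: active resources = [3, 3], total = 6
  t=3: active resources = [3, 3], total = 6
  t=4: active resources = [2, 1, 3], total = 6
  t=5: active resources = [2, 1, 3], total = 6
  t=6: active resources = [2, 1, 3], total = 6
  t=7: active resources = [2, 1], total = 3
  t=8: active resources = [2, 1, 2], total = 5
  t=9: active resources = [1, 2], total = 3
  t=10: active resources = [2], total = 2
  t=11: active resources = [2], total = 2
Peak resource demand = 6

6


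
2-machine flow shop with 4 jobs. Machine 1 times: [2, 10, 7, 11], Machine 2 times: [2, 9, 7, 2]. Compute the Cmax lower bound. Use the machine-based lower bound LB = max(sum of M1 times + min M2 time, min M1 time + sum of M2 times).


LB1 = sum(M1 times) + min(M2 times) = 30 + 2 = 32
LB2 = min(M1 times) + sum(M2 times) = 2 + 20 = 22
Lower bound = max(LB1, LB2) = max(32, 22) = 32

32


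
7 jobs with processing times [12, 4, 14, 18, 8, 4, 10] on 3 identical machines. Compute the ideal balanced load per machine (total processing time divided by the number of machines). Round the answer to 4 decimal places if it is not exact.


Total processing time = 12 + 4 + 14 + 18 + 8 + 4 + 10 = 70
Number of machines = 3
Ideal balanced load = 70 / 3 = 23.3333

23.3333


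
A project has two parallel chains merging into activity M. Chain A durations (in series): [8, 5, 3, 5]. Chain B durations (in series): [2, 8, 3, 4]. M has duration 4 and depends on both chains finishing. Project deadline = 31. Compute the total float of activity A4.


Forward pass: ES(A4) = sum of predecessors on chain A = 16
EF = ES + duration = 16 + 5 = 21
Backward pass: LF(M) = deadline = 31; LS(M) = 31 - 4 = 27
LF(A4) = LS(M) - sum(successors on chain A) = 27 - 0 = 27
LS = LF - duration = 27 - 5 = 22
Total float = LS - ES = 22 - 16 = 6

6


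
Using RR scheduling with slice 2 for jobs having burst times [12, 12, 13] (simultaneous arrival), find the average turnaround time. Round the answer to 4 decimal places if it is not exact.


Time quantum = 2
Execution trace:
  J1 runs 2 units, time = 2
  J2 runs 2 units, time = 4
  J3 runs 2 units, time = 6
  J1 runs 2 units, time = 8
  J2 runs 2 units, time = 10
  J3 runs 2 units, time = 12
  J1 runs 2 units, time = 14
  J2 runs 2 units, time = 16
  J3 runs 2 units, time = 18
  J1 runs 2 units, time = 20
  J2 runs 2 units, time = 22
  J3 runs 2 units, time = 24
  J1 runs 2 units, time = 26
  J2 runs 2 units, time = 28
  J3 runs 2 units, time = 30
  J1 runs 2 units, time = 32
  J2 runs 2 units, time = 34
  J3 runs 2 units, time = 36
  J3 runs 1 units, time = 37
Finish times: [32, 34, 37]
Average turnaround = 103/3 = 34.3333

34.3333


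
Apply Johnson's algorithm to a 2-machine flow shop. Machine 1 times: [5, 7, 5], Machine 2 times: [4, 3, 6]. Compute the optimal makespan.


Apply Johnson's rule:
  Group 1 (a <= b): [(3, 5, 6)]
  Group 2 (a > b): [(1, 5, 4), (2, 7, 3)]
Optimal job order: [3, 1, 2]
Schedule:
  Job 3: M1 done at 5, M2 done at 11
  Job 1: M1 done at 10, M2 done at 15
  Job 2: M1 done at 17, M2 done at 20
Makespan = 20

20


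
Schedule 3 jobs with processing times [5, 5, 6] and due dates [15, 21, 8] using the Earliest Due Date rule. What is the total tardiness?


Sort by due date (EDD order): [(6, 8), (5, 15), (5, 21)]
Compute completion times and tardiness:
  Job 1: p=6, d=8, C=6, tardiness=max(0,6-8)=0
  Job 2: p=5, d=15, C=11, tardiness=max(0,11-15)=0
  Job 3: p=5, d=21, C=16, tardiness=max(0,16-21)=0
Total tardiness = 0

0


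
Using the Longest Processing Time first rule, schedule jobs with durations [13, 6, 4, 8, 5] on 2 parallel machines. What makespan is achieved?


Sort jobs in decreasing order (LPT): [13, 8, 6, 5, 4]
Assign each job to the least loaded machine:
  Machine 1: jobs [13, 5], load = 18
  Machine 2: jobs [8, 6, 4], load = 18
Makespan = max load = 18

18


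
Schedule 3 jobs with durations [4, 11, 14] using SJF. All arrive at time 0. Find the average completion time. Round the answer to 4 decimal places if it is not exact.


SJF order (ascending): [4, 11, 14]
Completion times:
  Job 1: burst=4, C=4
  Job 2: burst=11, C=15
  Job 3: burst=14, C=29
Average completion = 48/3 = 16.0

16.0


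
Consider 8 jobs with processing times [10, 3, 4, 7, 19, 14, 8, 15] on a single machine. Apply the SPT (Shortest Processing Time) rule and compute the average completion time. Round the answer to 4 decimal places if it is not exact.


Sort jobs by processing time (SPT order): [3, 4, 7, 8, 10, 14, 15, 19]
Compute completion times sequentially:
  Job 1: processing = 3, completes at 3
  Job 2: processing = 4, completes at 7
  Job 3: processing = 7, completes at 14
  Job 4: processing = 8, completes at 22
  Job 5: processing = 10, completes at 32
  Job 6: processing = 14, completes at 46
  Job 7: processing = 15, completes at 61
  Job 8: processing = 19, completes at 80
Sum of completion times = 265
Average completion time = 265/8 = 33.125

33.125


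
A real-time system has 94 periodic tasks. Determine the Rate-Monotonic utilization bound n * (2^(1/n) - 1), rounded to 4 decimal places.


Compute 2^(1/94) = 1.0074011604
Subtract 1: 1.0074011604 - 1 = 0.0074011604
Multiply by n: 94 * 0.0074011604 = 0.6957090776
Round to 4 dp: 0.6957

0.6957


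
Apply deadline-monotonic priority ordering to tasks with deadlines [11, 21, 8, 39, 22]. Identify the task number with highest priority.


Sort tasks by relative deadline (ascending):
  Task 3: deadline = 8
  Task 1: deadline = 11
  Task 2: deadline = 21
  Task 5: deadline = 22
  Task 4: deadline = 39
Priority order (highest first): [3, 1, 2, 5, 4]
Highest priority task = 3

3


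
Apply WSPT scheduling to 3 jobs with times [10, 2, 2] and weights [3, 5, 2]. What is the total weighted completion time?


Compute p/w ratios and sort ascending (WSPT): [(2, 5), (2, 2), (10, 3)]
Compute weighted completion times:
  Job (p=2,w=5): C=2, w*C=5*2=10
  Job (p=2,w=2): C=4, w*C=2*4=8
  Job (p=10,w=3): C=14, w*C=3*14=42
Total weighted completion time = 60

60


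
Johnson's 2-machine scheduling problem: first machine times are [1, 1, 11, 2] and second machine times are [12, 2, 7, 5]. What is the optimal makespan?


Apply Johnson's rule:
  Group 1 (a <= b): [(1, 1, 12), (2, 1, 2), (4, 2, 5)]
  Group 2 (a > b): [(3, 11, 7)]
Optimal job order: [1, 2, 4, 3]
Schedule:
  Job 1: M1 done at 1, M2 done at 13
  Job 2: M1 done at 2, M2 done at 15
  Job 4: M1 done at 4, M2 done at 20
  Job 3: M1 done at 15, M2 done at 27
Makespan = 27

27


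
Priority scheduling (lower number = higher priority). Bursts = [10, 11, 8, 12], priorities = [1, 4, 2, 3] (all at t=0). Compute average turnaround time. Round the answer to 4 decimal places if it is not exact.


Sort by priority (ascending = highest first):
Order: [(1, 10), (2, 8), (3, 12), (4, 11)]
Completion times:
  Priority 1, burst=10, C=10
  Priority 2, burst=8, C=18
  Priority 3, burst=12, C=30
  Priority 4, burst=11, C=41
Average turnaround = 99/4 = 24.75

24.75


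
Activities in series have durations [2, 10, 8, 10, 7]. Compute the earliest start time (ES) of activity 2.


Activity 2 starts after activities 1 through 1 complete.
Predecessor durations: [2]
ES = 2 = 2

2


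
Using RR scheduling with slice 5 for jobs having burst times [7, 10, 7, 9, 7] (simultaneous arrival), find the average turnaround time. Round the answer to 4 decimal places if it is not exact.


Time quantum = 5
Execution trace:
  J1 runs 5 units, time = 5
  J2 runs 5 units, time = 10
  J3 runs 5 units, time = 15
  J4 runs 5 units, time = 20
  J5 runs 5 units, time = 25
  J1 runs 2 units, time = 27
  J2 runs 5 units, time = 32
  J3 runs 2 units, time = 34
  J4 runs 4 units, time = 38
  J5 runs 2 units, time = 40
Finish times: [27, 32, 34, 38, 40]
Average turnaround = 171/5 = 34.2

34.2


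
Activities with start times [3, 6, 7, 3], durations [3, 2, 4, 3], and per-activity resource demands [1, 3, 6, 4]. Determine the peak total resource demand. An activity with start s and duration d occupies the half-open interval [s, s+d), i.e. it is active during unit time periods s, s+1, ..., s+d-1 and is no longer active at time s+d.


Each activity i is active on [start_i, start_i + duration_i).
Compute total resource usage per time slot:
  t=0: active resources = [], total = 0
  t=1: active resources = [], total = 0
  t=2: active resources = [], total = 0
  t=3: active resources = [1, 4], total = 5
  t=4: active resources = [1, 4], total = 5
  t=5: active resources = [1, 4], total = 5
  t=6: active resources = [3], total = 3
  t=7: active resources = [3, 6], total = 9
  t=8: active resources = [6], total = 6
  t=9: active resources = [6], total = 6
  t=10: active resources = [6], total = 6
Peak resource demand = 9

9


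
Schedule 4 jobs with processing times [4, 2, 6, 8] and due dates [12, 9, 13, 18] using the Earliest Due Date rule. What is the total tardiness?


Sort by due date (EDD order): [(2, 9), (4, 12), (6, 13), (8, 18)]
Compute completion times and tardiness:
  Job 1: p=2, d=9, C=2, tardiness=max(0,2-9)=0
  Job 2: p=4, d=12, C=6, tardiness=max(0,6-12)=0
  Job 3: p=6, d=13, C=12, tardiness=max(0,12-13)=0
  Job 4: p=8, d=18, C=20, tardiness=max(0,20-18)=2
Total tardiness = 2

2


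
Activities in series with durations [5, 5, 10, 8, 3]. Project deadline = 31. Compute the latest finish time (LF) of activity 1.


LF(activity 1) = deadline - sum of successor durations
Successors: activities 2 through 5 with durations [5, 10, 8, 3]
Sum of successor durations = 26
LF = 31 - 26 = 5

5


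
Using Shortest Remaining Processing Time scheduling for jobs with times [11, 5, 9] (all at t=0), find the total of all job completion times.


Since all jobs arrive at t=0, SRPT equals SPT ordering.
SPT order: [5, 9, 11]
Completion times:
  Job 1: p=5, C=5
  Job 2: p=9, C=14
  Job 3: p=11, C=25
Total completion time = 5 + 14 + 25 = 44

44


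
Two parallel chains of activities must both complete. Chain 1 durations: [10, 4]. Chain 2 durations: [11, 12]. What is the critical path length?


Path A total = 10 + 4 = 14
Path B total = 11 + 12 = 23
Critical path = longest path = max(14, 23) = 23

23


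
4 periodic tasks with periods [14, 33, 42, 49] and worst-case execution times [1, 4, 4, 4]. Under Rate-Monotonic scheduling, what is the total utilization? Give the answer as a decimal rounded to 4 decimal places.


Compute individual utilizations (exact fractions):
  Task 1: C/T = 1/14 (approx. 0.0714)
  Task 2: C/T = 4/33 (approx. 0.1212)
  Task 3: C/T = 4/42 = 2/21 (approx. 0.0952)
  Task 4: C/T = 4/49 (approx. 0.0816)
Total utilization U = 1/14 + 4/33 + 2/21 + 4/49 = 1195/3234
Rounded to 4 decimal places: U = 0.3695
RM (Liu & Layland) bound for 4 tasks = 0.756828; compare with U = 1195/3234 (approx. 0.369511)
U <= bound, so schedulable by RM sufficient condition.

0.3695


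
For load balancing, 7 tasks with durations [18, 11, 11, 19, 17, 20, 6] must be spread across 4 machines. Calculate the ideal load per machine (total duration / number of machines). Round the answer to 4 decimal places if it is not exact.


Total processing time = 18 + 11 + 11 + 19 + 17 + 20 + 6 = 102
Number of machines = 4
Ideal balanced load = 102 / 4 = 25.5

25.5


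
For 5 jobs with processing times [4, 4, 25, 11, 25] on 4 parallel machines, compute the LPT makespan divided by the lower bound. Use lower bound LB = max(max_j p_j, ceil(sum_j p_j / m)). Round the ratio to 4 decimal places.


LPT order: [25, 25, 11, 4, 4]
Machine loads after assignment: [25, 25, 11, 8]
LPT makespan = 25
Lower bound = max(max_job, ceil(total/4)) = max(25, 18) = 25
Ratio = 25 / 25 = 1.0

1.0


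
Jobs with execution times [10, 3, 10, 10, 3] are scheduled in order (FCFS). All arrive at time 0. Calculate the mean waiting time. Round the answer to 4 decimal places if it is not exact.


FCFS order (as given): [10, 3, 10, 10, 3]
Waiting times:
  Job 1: wait = 0
  Job 2: wait = 10
  Job 3: wait = 13
  Job 4: wait = 23
  Job 5: wait = 33
Sum of waiting times = 79
Average waiting time = 79/5 = 15.8

15.8


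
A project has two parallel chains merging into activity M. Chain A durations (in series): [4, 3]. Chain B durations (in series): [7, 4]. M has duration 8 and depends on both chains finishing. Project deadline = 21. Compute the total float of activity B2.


Forward pass: ES(B2) = sum of predecessors on chain B = 7
EF = ES + duration = 7 + 4 = 11
Backward pass: LF(M) = deadline = 21; LS(M) = 21 - 8 = 13
LF(B2) = LS(M) - sum(successors on chain B) = 13 - 0 = 13
LS = LF - duration = 13 - 4 = 9
Total float = LS - ES = 9 - 7 = 2

2


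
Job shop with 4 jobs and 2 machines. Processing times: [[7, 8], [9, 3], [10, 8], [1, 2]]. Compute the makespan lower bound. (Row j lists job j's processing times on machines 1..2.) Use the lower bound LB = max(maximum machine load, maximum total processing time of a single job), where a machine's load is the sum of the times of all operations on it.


Machine loads:
  Machine 1: 7 + 9 + 10 + 1 = 27
  Machine 2: 8 + 3 + 8 + 2 = 21
Max machine load = 27
Job totals:
  Job 1: 15
  Job 2: 12
  Job 3: 18
  Job 4: 3
Max job total = 18
Lower bound = max(27, 18) = 27

27


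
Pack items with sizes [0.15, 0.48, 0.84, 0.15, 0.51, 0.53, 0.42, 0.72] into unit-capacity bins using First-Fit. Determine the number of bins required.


Place items sequentially using First-Fit:
  Item 0.15 -> new Bin 1
  Item 0.48 -> Bin 1 (now 0.63)
  Item 0.84 -> new Bin 2
  Item 0.15 -> Bin 1 (now 0.78)
  Item 0.51 -> new Bin 3
  Item 0.53 -> new Bin 4
  Item 0.42 -> Bin 3 (now 0.93)
  Item 0.72 -> new Bin 5
Total bins used = 5

5


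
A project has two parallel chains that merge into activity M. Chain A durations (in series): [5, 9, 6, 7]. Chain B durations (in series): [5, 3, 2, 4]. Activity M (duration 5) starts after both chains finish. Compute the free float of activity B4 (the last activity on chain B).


ES(B4) = sum of predecessors on chain B = 10
EF(B4) = ES + duration = 10 + 4 = 14
Successor of B4 is M. ES(M) = max(sum(A), sum(B)) = max(27, 14) = 27
Free float = ES(successor) - EF(current) = 27 - 14 = 13

13


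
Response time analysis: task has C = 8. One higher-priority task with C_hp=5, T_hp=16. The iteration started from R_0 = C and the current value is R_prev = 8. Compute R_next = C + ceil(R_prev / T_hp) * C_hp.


R_next = C + ceil(R_prev / T_hp) * C_hp
ceil(8 / 16) = ceil(0.5) = 1
Interference = 1 * 5 = 5
R_next = 8 + 5 = 13

13


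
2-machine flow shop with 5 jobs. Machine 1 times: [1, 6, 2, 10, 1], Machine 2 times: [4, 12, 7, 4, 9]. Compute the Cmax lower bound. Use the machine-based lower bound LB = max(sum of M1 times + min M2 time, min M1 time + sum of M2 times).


LB1 = sum(M1 times) + min(M2 times) = 20 + 4 = 24
LB2 = min(M1 times) + sum(M2 times) = 1 + 36 = 37
Lower bound = max(LB1, LB2) = max(24, 37) = 37

37


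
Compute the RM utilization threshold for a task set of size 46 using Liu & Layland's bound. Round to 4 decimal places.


Compute 2^(1/46) = 1.0151825180
Subtract 1: 1.0151825180 - 1 = 0.0151825180
Multiply by n: 46 * 0.0151825180 = 0.6983958280
Round to 4 dp: 0.6984

0.6984


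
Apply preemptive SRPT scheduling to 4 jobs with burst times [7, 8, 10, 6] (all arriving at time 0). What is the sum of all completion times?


Since all jobs arrive at t=0, SRPT equals SPT ordering.
SPT order: [6, 7, 8, 10]
Completion times:
  Job 1: p=6, C=6
  Job 2: p=7, C=13
  Job 3: p=8, C=21
  Job 4: p=10, C=31
Total completion time = 6 + 13 + 21 + 31 = 71

71


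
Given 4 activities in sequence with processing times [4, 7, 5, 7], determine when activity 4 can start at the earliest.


Activity 4 starts after activities 1 through 3 complete.
Predecessor durations: [4, 7, 5]
ES = 4 + 7 + 5 = 16

16


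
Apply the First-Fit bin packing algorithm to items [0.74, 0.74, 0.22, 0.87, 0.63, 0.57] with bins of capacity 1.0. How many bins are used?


Place items sequentially using First-Fit:
  Item 0.74 -> new Bin 1
  Item 0.74 -> new Bin 2
  Item 0.22 -> Bin 1 (now 0.96)
  Item 0.87 -> new Bin 3
  Item 0.63 -> new Bin 4
  Item 0.57 -> new Bin 5
Total bins used = 5

5


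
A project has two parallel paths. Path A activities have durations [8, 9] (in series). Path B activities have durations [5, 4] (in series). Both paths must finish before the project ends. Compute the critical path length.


Path A total = 8 + 9 = 17
Path B total = 5 + 4 = 9
Critical path = longest path = max(17, 9) = 17

17


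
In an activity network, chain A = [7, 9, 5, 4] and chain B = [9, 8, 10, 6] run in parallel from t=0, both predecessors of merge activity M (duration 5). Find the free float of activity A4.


ES(A4) = sum of predecessors on chain A = 21
EF(A4) = ES + duration = 21 + 4 = 25
Successor of A4 is M. ES(M) = max(sum(A), sum(B)) = max(25, 33) = 33
Free float = ES(successor) - EF(current) = 33 - 25 = 8

8


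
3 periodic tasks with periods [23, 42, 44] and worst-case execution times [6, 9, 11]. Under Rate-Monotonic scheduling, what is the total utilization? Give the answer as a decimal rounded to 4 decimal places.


Compute individual utilizations (exact fractions):
  Task 1: C/T = 6/23 (approx. 0.2609)
  Task 2: C/T = 9/42 = 3/14 (approx. 0.2143)
  Task 3: C/T = 11/44 = 1/4 (approx. 0.25)
Total utilization U = 6/23 + 3/14 + 1/4 = 467/644
Rounded to 4 decimal places: U = 0.7252
RM (Liu & Layland) bound for 3 tasks = 0.779763; compare with U = 467/644 (approx. 0.725155)
U <= bound, so schedulable by RM sufficient condition.

0.7252


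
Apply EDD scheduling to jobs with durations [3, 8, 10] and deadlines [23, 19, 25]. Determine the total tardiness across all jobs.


Sort by due date (EDD order): [(8, 19), (3, 23), (10, 25)]
Compute completion times and tardiness:
  Job 1: p=8, d=19, C=8, tardiness=max(0,8-19)=0
  Job 2: p=3, d=23, C=11, tardiness=max(0,11-23)=0
  Job 3: p=10, d=25, C=21, tardiness=max(0,21-25)=0
Total tardiness = 0

0


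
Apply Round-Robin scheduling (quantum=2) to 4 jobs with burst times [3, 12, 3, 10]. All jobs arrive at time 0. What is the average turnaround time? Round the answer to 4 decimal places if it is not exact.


Time quantum = 2
Execution trace:
  J1 runs 2 units, time = 2
  J2 runs 2 units, time = 4
  J3 runs 2 units, time = 6
  J4 runs 2 units, time = 8
  J1 runs 1 units, time = 9
  J2 runs 2 units, time = 11
  J3 runs 1 units, time = 12
  J4 runs 2 units, time = 14
  J2 runs 2 units, time = 16
  J4 runs 2 units, time = 18
  J2 runs 2 units, time = 20
  J4 runs 2 units, time = 22
  J2 runs 2 units, time = 24
  J4 runs 2 units, time = 26
  J2 runs 2 units, time = 28
Finish times: [9, 28, 12, 26]
Average turnaround = 75/4 = 18.75

18.75


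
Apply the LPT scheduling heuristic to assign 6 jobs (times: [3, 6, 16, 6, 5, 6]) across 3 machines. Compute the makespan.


Sort jobs in decreasing order (LPT): [16, 6, 6, 6, 5, 3]
Assign each job to the least loaded machine:
  Machine 1: jobs [16], load = 16
  Machine 2: jobs [6, 6], load = 12
  Machine 3: jobs [6, 5, 3], load = 14
Makespan = max load = 16

16


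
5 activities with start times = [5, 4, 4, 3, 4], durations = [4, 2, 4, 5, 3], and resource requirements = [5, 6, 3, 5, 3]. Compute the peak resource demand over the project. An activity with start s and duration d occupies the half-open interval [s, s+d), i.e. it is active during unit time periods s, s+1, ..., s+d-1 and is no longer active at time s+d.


Each activity i is active on [start_i, start_i + duration_i).
Compute total resource usage per time slot:
  t=0: active resources = [], total = 0
  t=1: active resources = [], total = 0
  t=2: active resources = [], total = 0
  t=3: active resources = [5], total = 5
  t=4: active resources = [6, 3, 5, 3], total = 17
  t=5: active resources = [5, 6, 3, 5, 3], total = 22
  t=6: active resources = [5, 3, 5, 3], total = 16
  t=7: active resources = [5, 3, 5], total = 13
  t=8: active resources = [5], total = 5
Peak resource demand = 22

22


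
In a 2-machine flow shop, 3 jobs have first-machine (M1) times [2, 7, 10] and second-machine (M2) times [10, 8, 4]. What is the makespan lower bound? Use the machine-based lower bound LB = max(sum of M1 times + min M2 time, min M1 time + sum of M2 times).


LB1 = sum(M1 times) + min(M2 times) = 19 + 4 = 23
LB2 = min(M1 times) + sum(M2 times) = 2 + 22 = 24
Lower bound = max(LB1, LB2) = max(23, 24) = 24

24
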